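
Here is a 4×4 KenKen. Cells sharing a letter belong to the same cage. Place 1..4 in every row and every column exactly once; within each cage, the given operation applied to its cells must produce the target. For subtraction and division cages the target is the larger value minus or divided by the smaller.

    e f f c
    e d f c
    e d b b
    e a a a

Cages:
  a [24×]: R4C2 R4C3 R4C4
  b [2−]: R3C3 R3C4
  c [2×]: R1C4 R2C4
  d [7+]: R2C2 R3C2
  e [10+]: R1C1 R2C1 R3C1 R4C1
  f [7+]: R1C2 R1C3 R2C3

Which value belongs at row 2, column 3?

Row 4 needs a 1, and only R4C1 is open for it.
The only place for 1 in column 2 is R1C2.
Row 1 now contains 1, so R1C4 = 2.
The two cells of cage c must have product 2, which forces R2C4 = 1.
Row 1 already has 2, which forces R1C3 = 4.
Cage f needs sum 7; hence R2C3 = 2.
2 is placed in column 3, leaving R3C3 = 1.
2 is placed in column 3, leaving R4C3 = 3.
Row 4 now contains 3; hence R4C4 = 4.
Row 1 now contains 4, so R1C1 = 3.
Cage e needs sum 10; hence R2C1 = 4.
4 is placed in row 2, so R2C2 = 3.
Cage e has sum 10, which forces R3C1 = 2.
Column 2 already has 3, which forces R3C2 = 4.
Column 4 already has 4; hence R3C4 = 3.
Row 4 now contains 4, so R4C2 = 2.
Filled in: 3 1 4 2 / 4 3 2 1 / 2 4 1 3 / 1 2 3 4.

2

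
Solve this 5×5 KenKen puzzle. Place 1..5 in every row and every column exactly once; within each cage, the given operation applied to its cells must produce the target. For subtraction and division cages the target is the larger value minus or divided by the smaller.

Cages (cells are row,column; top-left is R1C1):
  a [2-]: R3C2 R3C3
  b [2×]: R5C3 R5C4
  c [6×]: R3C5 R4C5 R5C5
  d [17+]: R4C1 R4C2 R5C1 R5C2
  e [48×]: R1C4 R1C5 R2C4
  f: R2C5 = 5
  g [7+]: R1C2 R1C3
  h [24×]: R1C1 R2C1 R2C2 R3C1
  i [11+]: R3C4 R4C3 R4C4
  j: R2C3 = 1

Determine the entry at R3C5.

2

The 3 cells of cage e must have product 48, so R1C4 = 3.
Cage e has product 48, leaving R1C5 = 4.
J is a freebie, so R2C3 = 1.
Cage e needs product 48, so R2C4 = 4.
F is a freebie; hence R2C5 = 5.
Column 3 already has 1, which forces R5C3 = 2.
Row 5 already has 2, which forces R5C4 = 1.
Row 5 already has 1, which forces R5C5 = 3.
Cage h needs product 24, which forces R1C1 = 1.
Cage g needs two cells with sum 7; hence R1C2 = 2.
Column 3 already has 2, so R1C3 = 5.
2 is placed in column 2, which forces R2C2 = 3.
Cage h has product 24; hence R3C1 = 4.
Row 3 already has 4, leaving R3C3 = 3.
Column 2 now contains 3; hence R4C2 = 5.
Cage i needs sum 11; hence R4C3 = 4.
Row 4 already has 5; hence R4C4 = 2.
2 is placed in row 4, which forces R4C5 = 1.
Column 1 now contains 4; hence R5C1 = 5.
5 is placed in column 2, so R5C2 = 4.
Row 2 now contains 3, leaving R2C1 = 2.
5 is placed in column 2, leaving R3C2 = 1.
Column 4 already has 2; hence R3C4 = 5.
Column 5 already has 1; hence R3C5 = 2.
Row 4 already has 5, so R4C1 = 3.
Filled in: 1 2 5 3 4 / 2 3 1 4 5 / 4 1 3 5 2 / 3 5 4 2 1 / 5 4 2 1 3.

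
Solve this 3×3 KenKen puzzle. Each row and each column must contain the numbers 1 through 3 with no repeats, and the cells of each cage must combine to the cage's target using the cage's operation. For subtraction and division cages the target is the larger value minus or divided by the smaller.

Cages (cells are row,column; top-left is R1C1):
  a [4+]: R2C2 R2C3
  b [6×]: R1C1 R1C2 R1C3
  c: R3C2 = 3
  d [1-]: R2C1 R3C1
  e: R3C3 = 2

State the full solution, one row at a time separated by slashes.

C is a freebie, leaving R3C2 = 3.
Cage e is a single given cell, which forces R3C3 = 2.
The two cells of cage d must have difference 1, so R2C1 = 2.
3 is placed in column 2, so R2C2 = 1.
Cage a needs two cells with sum 4, so R2C3 = 3.
Row 3 already has 2; hence R3C1 = 1.
Column 1 already has 1, so R1C1 = 3.
Column 2 already has 1, which forces R1C2 = 2.
3 is placed in column 3, which forces R1C3 = 1.

3 2 1 / 2 1 3 / 1 3 2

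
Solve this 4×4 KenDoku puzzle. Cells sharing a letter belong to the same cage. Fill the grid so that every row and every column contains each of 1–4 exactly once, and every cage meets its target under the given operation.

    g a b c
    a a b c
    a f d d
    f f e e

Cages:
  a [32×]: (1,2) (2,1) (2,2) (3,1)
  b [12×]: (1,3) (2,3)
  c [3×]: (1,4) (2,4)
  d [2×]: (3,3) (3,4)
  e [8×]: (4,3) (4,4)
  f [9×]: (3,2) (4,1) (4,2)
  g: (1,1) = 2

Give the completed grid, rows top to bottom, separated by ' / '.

2 4 3 1 / 1 2 4 3 / 4 3 1 2 / 3 1 2 4

Cage g is given, so (1,1) = 2.
Cage f needs product 9, so (3,2) = 3.
The 3 cells of cage f must have product 9, leaving (4,1) = 3.
The 3 cells of cage f must have product 9; hence (4,2) = 1.
Column 2 already has 1, leaving (1,2) = 4.
4 is placed in row 1, which forces (1,3) = 3.
Row 1 already has 3, so (1,4) = 1.
The 4 cells of cage a must have product 32; hence (2,2) = 2.
Column 3 now contains 3, so (2,3) = 4.
1 is placed in column 4, which forces (2,4) = 3.
1 is placed in column 4; hence (3,4) = 2.
Column 3 now contains 4, so (4,3) = 2.
2 is placed in column 4, which forces (4,4) = 4.
4 is placed in row 2, leaving (2,1) = 1.
Cage a needs product 32, leaving (3,1) = 4.
Row 3 already has 2, leaving (3,3) = 1.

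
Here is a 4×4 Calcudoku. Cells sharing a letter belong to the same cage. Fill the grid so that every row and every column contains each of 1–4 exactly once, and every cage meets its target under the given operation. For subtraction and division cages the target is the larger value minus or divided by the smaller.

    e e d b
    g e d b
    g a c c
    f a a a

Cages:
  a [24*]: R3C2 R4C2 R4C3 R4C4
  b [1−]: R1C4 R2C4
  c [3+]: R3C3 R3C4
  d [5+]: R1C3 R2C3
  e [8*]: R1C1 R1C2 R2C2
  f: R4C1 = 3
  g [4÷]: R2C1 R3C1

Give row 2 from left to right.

1 4 2 3

Cage f is a single given cell, which forces R4C1 = 3.
The 4 cells of cage a must have product 24, leaving R3C2 = 3.
In row 3, 4 can only go at R3C1, so R3C1 = 4.
Column 1 now contains 4, leaving R2C1 = 1.
Column 1 now contains 1, which forces R1C1 = 2.
Cage e needs product 8, leaving R1C2 = 1.
Row 1 already has 1, leaving R1C3 = 3.
3 is placed in row 1, leaving R1C4 = 4.
The 3 cells of cage e must have product 8; hence R2C2 = 4.
Row 2 now contains 4, which forces R2C3 = 2.
2 is placed in row 2, leaving R2C4 = 3.
Column 3 already has 2, leaving R3C3 = 1.
Row 3 already has 1; hence R3C4 = 2.
Column 2 now contains 4, so R4C2 = 2.
Column 3 already has 1, leaving R4C3 = 4.
Column 4 already has 2, leaving R4C4 = 1.
Filled in: 2 1 3 4 / 1 4 2 3 / 4 3 1 2 / 3 2 4 1.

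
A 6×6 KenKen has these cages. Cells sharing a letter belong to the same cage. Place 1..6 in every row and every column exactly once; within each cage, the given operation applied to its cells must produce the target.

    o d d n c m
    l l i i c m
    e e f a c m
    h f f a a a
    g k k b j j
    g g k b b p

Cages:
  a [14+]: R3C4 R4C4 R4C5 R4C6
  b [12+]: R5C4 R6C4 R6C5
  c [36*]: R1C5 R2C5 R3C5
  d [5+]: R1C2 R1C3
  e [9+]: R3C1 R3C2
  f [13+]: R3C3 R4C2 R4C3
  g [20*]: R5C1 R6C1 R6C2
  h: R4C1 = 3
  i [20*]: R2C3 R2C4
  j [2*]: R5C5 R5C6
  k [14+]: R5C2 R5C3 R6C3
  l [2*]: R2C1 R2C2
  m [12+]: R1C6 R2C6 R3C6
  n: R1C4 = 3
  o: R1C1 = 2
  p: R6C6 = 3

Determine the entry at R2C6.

6

Cage o is given, which forces R1C1 = 2.
Cage n is given; hence R1C4 = 3.
Row 1 now contains 3, leaving R1C5 = 6.
2 is placed in column 1, which forces R2C1 = 1.
Row 2 already has 1, which forces R2C2 = 2.
2 is placed in row 2; hence R2C5 = 3.
Column 5 now contains 3, leaving R3C5 = 2.
Cage h is a single given cell, leaving R4C1 = 3.
2 is placed in column 5, so R5C5 = 1.
Row 5 now contains 1, so R5C6 = 2.
Cage p is given, so R6C6 = 3.
Cage g needs product 20, leaving R6C2 = 1.
1 is placed in row 6, so R6C4 = 2.
Column 2 already has 1; hence R1C2 = 4.
Cage d's pair has sum 5, so R1C3 = 1.
1 is placed in row 1; hence R1C6 = 5.
Column 6 now contains 5, so R2C6 = 6.
Cage a has sum 14, leaving R3C4 = 4.
Column 6 now contains 6, which forces R3C6 = 1.
Column 6 now contains 1; hence R4C6 = 4.
Cage i needs two cells with product 20; hence R2C3 = 4.
Column 4 now contains 4, which forces R2C4 = 5.
Cage e needs two cells with sum 9, which forces R3C1 = 6.
The two cells of cage e must have sum 9, so R3C2 = 3.
Row 3 already has 6, which forces R3C3 = 5.
Cage f has sum 13, so R4C3 = 2.
Cage a needs sum 14, leaving R4C4 = 1.
Row 4 already has 4, leaving R4C5 = 5.
Column 4 already has 5, which forces R5C4 = 6.
Column 3 already has 5, which forces R6C3 = 6.
5 is placed in column 5, so R6C5 = 4.
5 is placed in row 4, which forces R4C2 = 6.
The 3 cells of cage g must have product 20, which forces R5C1 = 4.
Row 5 already has 6, leaving R5C2 = 5.
Row 5 already has 6, leaving R5C3 = 3.
Row 6 now contains 4, so R6C1 = 5.
The full grid is 2 4 1 3 6 5 / 1 2 4 5 3 6 / 6 3 5 4 2 1 / 3 6 2 1 5 4 / 4 5 3 6 1 2 / 5 1 6 2 4 3.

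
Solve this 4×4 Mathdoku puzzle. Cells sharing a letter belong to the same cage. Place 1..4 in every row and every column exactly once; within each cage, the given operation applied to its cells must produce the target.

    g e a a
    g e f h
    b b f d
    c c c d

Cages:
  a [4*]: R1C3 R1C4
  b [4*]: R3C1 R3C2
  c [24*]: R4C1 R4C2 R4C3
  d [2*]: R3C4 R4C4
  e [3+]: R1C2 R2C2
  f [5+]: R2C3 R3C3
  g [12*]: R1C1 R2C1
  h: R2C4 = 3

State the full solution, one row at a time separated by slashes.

3 2 1 4 / 4 1 2 3 / 1 4 3 2 / 2 3 4 1

Cage h is a single given cell, leaving R2C4 = 3.
Cage g needs two cells with product 12; hence R1C1 = 3.
Row 2 now contains 3; hence R2C1 = 4.
4 is placed in column 1; hence R3C1 = 1.
1 is placed in row 3, which forces R3C2 = 4.
4 is placed in row 3; hence R3C3 = 3.
1 is placed in row 3, leaving R3C4 = 2.
4 is placed in column 1, so R4C1 = 2.
Row 4 already has 2, which forces R4C2 = 3.
Row 4 already has 2; hence R4C3 = 4.
Column 4 already has 2, which forces R4C4 = 1.
Column 3 now contains 4, which forces R1C3 = 1.
Column 4 already has 1, leaving R1C4 = 4.
The two cells of cage f must have sum 5, so R2C3 = 2.
Row 1 now contains 1, which forces R1C2 = 2.
Row 2 already has 2, leaving R2C2 = 1.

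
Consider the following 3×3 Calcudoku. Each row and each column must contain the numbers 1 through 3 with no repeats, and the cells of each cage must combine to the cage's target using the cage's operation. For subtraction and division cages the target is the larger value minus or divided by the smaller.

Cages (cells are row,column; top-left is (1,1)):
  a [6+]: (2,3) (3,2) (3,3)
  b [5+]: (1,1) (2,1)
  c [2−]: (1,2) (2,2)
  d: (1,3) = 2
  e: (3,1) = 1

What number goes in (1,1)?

Cage d is a single given cell, so (1,3) = 2.
Cage e is a single given cell, which forces (3,1) = 1.
1 is placed in row 3, so (3,3) = 3.
Row 1 already has 2, which forces (1,1) = 3.
Row 1 now contains 3, so (1,2) = 1.
Cage b needs two cells with sum 5, leaving (2,1) = 2.
1 is placed in column 2; hence (2,2) = 3.
Column 3 now contains 3; hence (2,3) = 1.
Row 3 already has 3, so (3,2) = 2.
The full grid is 3 1 2 / 2 3 1 / 1 2 3.

3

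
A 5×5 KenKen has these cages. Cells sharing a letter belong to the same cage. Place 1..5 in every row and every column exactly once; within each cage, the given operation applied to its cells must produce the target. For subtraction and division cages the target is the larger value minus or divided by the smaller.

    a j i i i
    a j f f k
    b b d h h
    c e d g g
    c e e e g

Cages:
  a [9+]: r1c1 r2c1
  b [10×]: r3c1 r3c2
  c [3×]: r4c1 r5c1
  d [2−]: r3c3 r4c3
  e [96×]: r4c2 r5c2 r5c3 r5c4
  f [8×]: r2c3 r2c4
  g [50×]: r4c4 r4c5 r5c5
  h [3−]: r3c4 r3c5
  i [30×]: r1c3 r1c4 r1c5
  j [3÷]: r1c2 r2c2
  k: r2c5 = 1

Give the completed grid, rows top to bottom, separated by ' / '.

Cage k is given, so r2c5 = 1.
The 4 cells of cage e must have product 96; hence r4c2 = 4.
Cage g has product 50, leaving r4c4 = 5.
Cage g needs product 50, leaving r4c5 = 2.
The 3 cells of cage g must have product 50, which forces r5c5 = 5.
Cage j's pair has quotient 3, so r1c2 = 1.
Cage i needs product 30; hence r1c3 = 5.
Cage i needs product 30, so r1c4 = 2.
Column 5 already has 5, leaving r1c5 = 3.
Row 2 already has 1; hence r2c2 = 3.
2 is placed in column 4; hence r2c4 = 4.
Cage h needs two cells with difference 3, leaving r3c4 = 1.
Column 5 already has 5; hence r3c5 = 4.
Column 2 already has 3, which forces r5c2 = 2.
4 is placed in column 4, which forces r5c4 = 3.
Row 1 now contains 5, which forces r1c1 = 4.
Row 2 already has 4; hence r2c1 = 5.
Row 2 already has 4; hence r2c3 = 2.
Cage b's pair has product 10, leaving r3c1 = 2.
Column 2 already has 2, leaving r3c2 = 5.
1 is placed in row 3, so r3c3 = 3.
Cage c needs two cells with product 3; hence r4c1 = 3.
Cage d needs two cells with difference 2, which forces r4c3 = 1.
Row 5 already has 3; hence r5c1 = 1.
Row 5 already has 3, which forces r5c3 = 4.

4 1 5 2 3 / 5 3 2 4 1 / 2 5 3 1 4 / 3 4 1 5 2 / 1 2 4 3 5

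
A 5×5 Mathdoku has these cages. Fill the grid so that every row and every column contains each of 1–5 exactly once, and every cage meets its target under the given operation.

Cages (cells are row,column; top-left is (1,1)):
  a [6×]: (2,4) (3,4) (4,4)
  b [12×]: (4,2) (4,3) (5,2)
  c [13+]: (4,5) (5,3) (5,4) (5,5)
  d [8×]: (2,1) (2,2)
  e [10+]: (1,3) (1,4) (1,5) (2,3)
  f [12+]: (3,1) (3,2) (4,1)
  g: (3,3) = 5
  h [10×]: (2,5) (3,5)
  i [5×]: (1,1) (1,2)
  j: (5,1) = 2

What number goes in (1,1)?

1

Cage g is a single given cell, so (3,3) = 5.
5 is placed in row 3, leaving (3,5) = 2.
J is a freebie, so (5,1) = 2.
Column 1 already has 2, so (2,1) = 4.
Cage d's pair has product 8; hence (2,2) = 2.
Column 5 now contains 2, leaving (2,5) = 5.
Column 1 now contains 4, leaving (3,1) = 3.
3 is placed in row 3; hence (3,2) = 4.
3 is placed in row 3; hence (3,4) = 1.
Cage f has sum 12; hence (4,1) = 5.
Column 1 now contains 5; hence (1,1) = 1.
Cage i needs two cells with product 5, which forces (1,2) = 5.
Column 4 now contains 1; hence (2,4) = 3.
Cage b has product 12, leaving (4,3) = 4.
Cage a needs product 6, which forces (4,4) = 2.
Cage c needs sum 13, leaving (5,4) = 5.
The 4 cells of cage e must have sum 10; hence (1,3) = 2.
Column 4 now contains 2; hence (1,4) = 4.
The 4 cells of cage e must have sum 10, leaving (1,5) = 3.
3 is placed in row 2, so (2,3) = 1.
Column 5 already has 3; hence (4,5) = 1.
Column 3 already has 1, which forces (5,3) = 3.
Cage c has sum 13, which forces (5,5) = 4.
Row 4 now contains 1, leaving (4,2) = 3.
Row 5 already has 3, leaving (5,2) = 1.
Completed grid: 1 5 2 4 3 / 4 2 1 3 5 / 3 4 5 1 2 / 5 3 4 2 1 / 2 1 3 5 4.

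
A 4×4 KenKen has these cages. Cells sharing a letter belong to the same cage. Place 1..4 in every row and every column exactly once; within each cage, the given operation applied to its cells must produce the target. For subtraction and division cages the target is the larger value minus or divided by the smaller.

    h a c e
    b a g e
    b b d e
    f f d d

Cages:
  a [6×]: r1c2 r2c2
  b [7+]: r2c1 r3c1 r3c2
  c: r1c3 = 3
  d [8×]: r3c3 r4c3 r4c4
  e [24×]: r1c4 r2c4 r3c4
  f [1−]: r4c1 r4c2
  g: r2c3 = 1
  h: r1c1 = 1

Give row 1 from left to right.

H is a freebie, leaving r1c1 = 1.
Cage c is given, which forces r1c3 = 3.
Cage g is a single given cell; hence r2c3 = 1.
3 is placed in row 1, which forces r1c2 = 2.
Row 1 already has 2, which forces r1c4 = 4.
Cage a needs two cells with product 6, so r2c2 = 3.
3 is placed in row 2, so r2c4 = 2.
2 is placed in column 2, leaving r3c2 = 1.
2 is placed in column 4, leaving r3c4 = 3.
Column 2 already has 1, so r4c2 = 4.
4 is placed in row 4; hence r4c3 = 2.
Cage d needs product 8, leaving r4c4 = 1.
Row 2 already has 2, which forces r2c1 = 4.
The 3 cells of cage b must have sum 7, leaving r3c1 = 2.
Column 3 now contains 2, so r3c3 = 4.
2 is placed in row 4, so r4c1 = 3.
The full grid is 1 2 3 4 / 4 3 1 2 / 2 1 4 3 / 3 4 2 1.

1 2 3 4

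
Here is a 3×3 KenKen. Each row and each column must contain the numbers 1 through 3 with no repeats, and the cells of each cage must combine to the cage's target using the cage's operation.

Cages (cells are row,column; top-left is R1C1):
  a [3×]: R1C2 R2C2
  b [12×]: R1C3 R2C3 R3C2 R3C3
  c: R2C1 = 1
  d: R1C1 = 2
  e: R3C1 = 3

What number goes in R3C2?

2

Cage d is a single given cell; hence R1C1 = 2.
C is a freebie; hence R2C1 = 1.
Row 2 now contains 1, so R2C2 = 3.
3 is placed in row 2; hence R2C3 = 2.
Cage e is given, so R3C1 = 3.
The 4 cells of cage b must have product 12, leaving R3C2 = 2.
3 is placed in row 3, which forces R3C3 = 1.
3 is placed in column 2, so R1C2 = 1.
1 is placed in column 3, leaving R1C3 = 3.
Filled in: 2 1 3 / 1 3 2 / 3 2 1.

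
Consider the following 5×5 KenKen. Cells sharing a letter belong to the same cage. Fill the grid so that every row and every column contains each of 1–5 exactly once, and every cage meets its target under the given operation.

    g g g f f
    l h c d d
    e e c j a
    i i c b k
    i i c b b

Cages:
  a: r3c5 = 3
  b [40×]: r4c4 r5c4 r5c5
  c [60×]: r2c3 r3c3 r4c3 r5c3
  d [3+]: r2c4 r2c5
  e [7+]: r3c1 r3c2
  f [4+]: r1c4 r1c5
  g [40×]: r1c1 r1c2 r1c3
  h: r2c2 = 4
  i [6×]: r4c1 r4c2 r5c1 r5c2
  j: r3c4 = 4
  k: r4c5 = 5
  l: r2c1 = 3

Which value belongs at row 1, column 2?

L is a freebie, leaving r2c1 = 3.
Cage h is a single given cell, leaving r2c2 = 4.
J is a freebie, leaving r3c4 = 4.
Cage a is a single given cell; hence r3c5 = 3.
K is a freebie, so r4c5 = 5.
Cage f needs two cells with sum 4, so r1c4 = 3.
3 is placed in column 5, so r1c5 = 1.
Column 5 now contains 1; hence r2c5 = 2.
Row 4 now contains 5, which forces r4c4 = 2.
Cage b needs product 40, leaving r5c4 = 5.
Cage b needs product 40, so r5c5 = 4.
Row 2 now contains 2, so r2c4 = 1.
Row 4 now contains 2; hence r4c1 = 1.
Cage i has product 6, which forces r4c2 = 3.
Cage c has product 60, leaving r4c3 = 4.
Cage i has product 6, so r5c1 = 2.
Cage i has product 6, which forces r5c2 = 1.
Row 5 already has 4, leaving r5c3 = 3.
The 3 cells of cage g must have product 40, leaving r1c1 = 4.
1 is placed in row 2; hence r2c3 = 5.
Column 1 now contains 2, leaving r3c1 = 5.
Cage e's pair has sum 7, leaving r3c2 = 2.
The 4 cells of cage c must have product 60; hence r3c3 = 1.
Column 2 already has 2, which forces r1c2 = 5.
Column 3 now contains 5, leaving r1c3 = 2.
The full grid is 4 5 2 3 1 / 3 4 5 1 2 / 5 2 1 4 3 / 1 3 4 2 5 / 2 1 3 5 4.

5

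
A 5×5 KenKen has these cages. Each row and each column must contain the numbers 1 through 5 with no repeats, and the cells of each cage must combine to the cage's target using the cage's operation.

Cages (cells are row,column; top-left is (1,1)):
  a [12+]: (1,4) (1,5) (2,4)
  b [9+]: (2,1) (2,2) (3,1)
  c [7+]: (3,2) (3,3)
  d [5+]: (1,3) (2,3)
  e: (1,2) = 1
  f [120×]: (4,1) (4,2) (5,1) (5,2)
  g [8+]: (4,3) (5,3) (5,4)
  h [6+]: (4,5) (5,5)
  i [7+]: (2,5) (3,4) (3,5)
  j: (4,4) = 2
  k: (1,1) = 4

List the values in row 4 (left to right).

5 3 4 2 1

Cage k is given, which forces (1,1) = 4.
E is a freebie; hence (1,2) = 1.
Cage j is given, leaving (4,4) = 2.
The 3 cells of cage a must have sum 12, which forces (2,4) = 4.
In row 1, 2 can only go at (1,3), so (1,3) = 2.
Column 3 already has 2, which forces (2,3) = 3.
Cage i has sum 7, leaving (3,4) = 1.
Cage g has sum 8, leaving (5,4) = 3.
3 is placed in column 4, which forces (1,4) = 5.
Cage a has sum 12, which forces (1,5) = 3.
In column 1, 1 can only go at (2,1), so (2,1) = 1.
Cage b needs sum 9, which forces (2,2) = 5.
1 is placed in row 2; hence (2,5) = 2.
Cage b has sum 9, so (3,1) = 3.
3 is placed in row 3, which forces (3,2) = 2.
Cage i has sum 7; hence (3,5) = 4.
Column 1 already has 3, leaving (4,1) = 5.
Row 4 now contains 5, leaving (4,5) = 1.
Column 1 already has 5, so (5,1) = 2.
2 is placed in column 2; hence (5,2) = 4.
Row 5 now contains 4, which forces (5,3) = 1.
Column 5 already has 1; hence (5,5) = 5.
Row 3 already has 4; hence (3,3) = 5.
Column 2 already has 4, so (4,2) = 3.
Row 4 already has 1, leaving (4,3) = 4.
The full grid is 4 1 2 5 3 / 1 5 3 4 2 / 3 2 5 1 4 / 5 3 4 2 1 / 2 4 1 3 5.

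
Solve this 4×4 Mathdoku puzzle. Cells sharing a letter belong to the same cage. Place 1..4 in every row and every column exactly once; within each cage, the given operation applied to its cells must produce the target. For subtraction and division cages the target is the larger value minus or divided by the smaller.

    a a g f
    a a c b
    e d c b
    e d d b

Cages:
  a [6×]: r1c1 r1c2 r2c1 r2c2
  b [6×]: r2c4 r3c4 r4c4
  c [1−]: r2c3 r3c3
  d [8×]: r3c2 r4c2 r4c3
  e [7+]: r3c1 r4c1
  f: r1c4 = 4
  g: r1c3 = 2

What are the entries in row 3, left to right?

Cage g is a single given cell, which forces r1c3 = 2.
F is a freebie, leaving r1c4 = 4.
The only place for 4 in row 2 is r2c3.
4 is placed in column 3, which forces r3c3 = 3.
4 is placed in column 3, so r4c3 = 1.
3 is placed in row 3, leaving r3c1 = 4.
Row 3 now contains 4; hence r3c2 = 2.
Row 3 already has 2, so r3c4 = 1.
Cage e needs two cells with sum 7, so r4c1 = 3.
2 is placed in column 2, leaving r4c2 = 4.
3 is placed in row 4, which forces r4c4 = 2.
Column 1 already has 3; hence r1c1 = 1.
The 4 cells of cage a must have product 6, which forces r1c2 = 3.
The 4 cells of cage a must have product 6, leaving r2c1 = 2.
2 is placed in column 2, leaving r2c2 = 1.
Column 4 already has 2; hence r2c4 = 3.
The full grid is 1 3 2 4 / 2 1 4 3 / 4 2 3 1 / 3 4 1 2.

4 2 3 1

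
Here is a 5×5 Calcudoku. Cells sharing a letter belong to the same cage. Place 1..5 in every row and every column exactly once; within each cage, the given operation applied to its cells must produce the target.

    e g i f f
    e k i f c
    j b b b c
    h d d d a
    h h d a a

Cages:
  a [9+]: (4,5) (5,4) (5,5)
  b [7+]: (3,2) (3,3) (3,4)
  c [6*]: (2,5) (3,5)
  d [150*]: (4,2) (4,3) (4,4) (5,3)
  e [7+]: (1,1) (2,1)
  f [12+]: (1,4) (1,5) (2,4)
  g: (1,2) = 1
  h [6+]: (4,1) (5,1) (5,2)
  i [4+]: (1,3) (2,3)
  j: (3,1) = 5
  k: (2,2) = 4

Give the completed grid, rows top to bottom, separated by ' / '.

Cage g is a single given cell; hence (1,2) = 1.
Row 1 already has 1, leaving (1,3) = 3.
Cage k is a single given cell; hence (2,2) = 4.
Column 3 already has 3; hence (2,3) = 1.
Cage j is given, which forces (3,1) = 5.
4 is placed in column 2, so (3,2) = 2.
Row 3 now contains 2; hence (3,3) = 4.
Row 3 already has 4; hence (3,4) = 1.
Row 3 now contains 2, which forces (3,5) = 3.
Column 3 already has 3, leaving (4,3) = 2.
2 is placed in column 2, so (5,2) = 3.
Cage d needs product 150; hence (5,3) = 5.
The two cells of cage e must have sum 7, so (1,1) = 4.
Row 1 already has 4, so (1,5) = 5.
Cage e's pair has sum 7, leaving (2,1) = 3.
Row 2 now contains 3, leaving (2,4) = 5.
3 is placed in column 5; hence (2,5) = 2.
Cage h needs sum 6; hence (4,1) = 1.
3 is placed in column 2, so (4,2) = 5.
Cage d has product 150; hence (4,4) = 3.
The 3 cells of cage a must have sum 9, leaving (4,5) = 4.
Cage h has sum 6, leaving (5,1) = 2.
The 3 cells of cage a must have sum 9; hence (5,4) = 4.
The 3 cells of cage a must have sum 9; hence (5,5) = 1.
5 is placed in row 1, so (1,4) = 2.

4 1 3 2 5 / 3 4 1 5 2 / 5 2 4 1 3 / 1 5 2 3 4 / 2 3 5 4 1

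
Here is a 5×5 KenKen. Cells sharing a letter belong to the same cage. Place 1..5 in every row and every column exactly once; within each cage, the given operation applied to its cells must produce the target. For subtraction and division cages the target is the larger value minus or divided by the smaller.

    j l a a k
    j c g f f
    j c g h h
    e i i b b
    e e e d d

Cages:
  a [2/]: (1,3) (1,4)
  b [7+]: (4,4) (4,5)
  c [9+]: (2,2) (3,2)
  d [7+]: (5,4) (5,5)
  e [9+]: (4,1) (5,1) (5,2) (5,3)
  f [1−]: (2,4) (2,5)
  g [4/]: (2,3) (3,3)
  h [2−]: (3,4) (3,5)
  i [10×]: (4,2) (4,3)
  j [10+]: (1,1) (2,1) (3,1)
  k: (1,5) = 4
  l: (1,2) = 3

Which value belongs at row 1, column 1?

5

Cage l is a single given cell, so (1,2) = 3.
K is a freebie, so (1,5) = 4.
Row 1 needs a 5, and only (1,1) is open for it.
The only place for 1 in row 4 is (4,1).
In row 4, 3 can only go at (4,5), so (4,5) = 3.
Cage b's pair has sum 7; hence (4,4) = 4.
Column 4 now contains 4, leaving (3,4) = 3.
The 3 cells of cage j must have sum 10, so (2,1) = 3.
Row 3 already has 3, so (3,1) = 2.
Column 1 now contains 2; hence (5,1) = 4.
The 4 cells of cage e must have sum 9, so (5,2) = 1.
Cage e needs sum 9, leaving (5,3) = 3.
In row 2, 5 can only go at (2,2), so (2,2) = 5.
Column 2 already has 5, which forces (3,2) = 4.
Row 3 now contains 4, which forces (3,3) = 1.
Row 3 now contains 1, so (3,5) = 5.
Column 2 already has 5, leaving (4,2) = 2.
Cage i's pair has product 10; hence (4,3) = 5.
Column 5 now contains 5, so (5,5) = 2.
Column 3 already has 1, so (1,3) = 2.
The two cells of cage a must have quotient 2; hence (1,4) = 1.
Column 3 already has 1, which forces (2,3) = 4.
Cage f's pair has difference 1, so (2,4) = 2.
Column 5 now contains 2; hence (2,5) = 1.
2 is placed in row 5, leaving (5,4) = 5.
The full grid is 5 3 2 1 4 / 3 5 4 2 1 / 2 4 1 3 5 / 1 2 5 4 3 / 4 1 3 5 2.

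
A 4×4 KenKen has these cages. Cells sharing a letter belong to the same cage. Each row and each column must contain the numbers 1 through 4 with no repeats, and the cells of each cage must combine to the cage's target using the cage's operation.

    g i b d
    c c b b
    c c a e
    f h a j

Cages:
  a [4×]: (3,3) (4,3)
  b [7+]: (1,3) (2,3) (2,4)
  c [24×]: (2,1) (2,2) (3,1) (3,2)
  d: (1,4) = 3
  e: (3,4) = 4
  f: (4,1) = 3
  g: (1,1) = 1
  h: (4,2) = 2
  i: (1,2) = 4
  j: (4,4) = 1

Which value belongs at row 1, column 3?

Cage g is a single given cell, which forces (1,1) = 1.
Cage i is a single given cell, which forces (1,2) = 4.
Cage d is given, which forces (1,4) = 3.
Cage e is a single given cell; hence (3,4) = 4.
F is a freebie; hence (4,1) = 3.
Cage h is a single given cell; hence (4,2) = 2.
Cage j is a single given cell; hence (4,4) = 1.
3 is placed in row 1, so (1,3) = 2.
Cage c has product 24; hence (2,1) = 4.
Cage b has sum 7, so (2,3) = 3.
1 is placed in column 4, so (2,4) = 2.
3 is placed in column 1, which forces (3,1) = 2.
4 is placed in row 3, leaving (3,3) = 1.
1 is placed in row 4, which forces (4,3) = 4.
Row 2 now contains 3, so (2,2) = 1.
1 is placed in row 3, so (3,2) = 3.
Filled in: 1 4 2 3 / 4 1 3 2 / 2 3 1 4 / 3 2 4 1.

2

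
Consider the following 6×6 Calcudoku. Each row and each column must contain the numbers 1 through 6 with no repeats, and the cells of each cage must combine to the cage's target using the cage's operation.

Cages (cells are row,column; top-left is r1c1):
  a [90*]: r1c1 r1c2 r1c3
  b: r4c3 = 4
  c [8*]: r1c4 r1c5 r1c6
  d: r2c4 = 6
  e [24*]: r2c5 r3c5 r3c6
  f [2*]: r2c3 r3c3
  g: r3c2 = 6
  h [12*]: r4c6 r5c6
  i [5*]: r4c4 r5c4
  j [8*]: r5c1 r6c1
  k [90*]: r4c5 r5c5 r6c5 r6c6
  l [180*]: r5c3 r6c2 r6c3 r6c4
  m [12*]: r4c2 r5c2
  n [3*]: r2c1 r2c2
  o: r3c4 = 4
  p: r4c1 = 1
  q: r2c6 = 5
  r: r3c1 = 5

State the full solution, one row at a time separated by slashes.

6 5 3 2 1 4 / 3 1 2 6 4 5 / 5 6 1 4 2 3 / 1 3 4 5 6 2 / 2 4 5 1 3 6 / 4 2 6 3 5 1

Cage d is a single given cell, leaving r2c4 = 6.
Cage q is given, leaving r2c6 = 5.
R is a freebie, so r3c1 = 5.
Cage g is given, so r3c2 = 6.
O is a freebie, which forces r3c4 = 4.
Cage p is given, leaving r4c1 = 1.
Cage b is a single given cell, leaving r4c3 = 4.
Row 4 already has 1, leaving r4c4 = 5.
Column 4 now contains 5, which forces r5c4 = 1.
Column 4 now contains 1, so r1c4 = 2.
Column 1 already has 1, leaving r2c1 = 3.
The two cells of cage n must have product 3, leaving r2c2 = 1.
Row 2 already has 1, leaving r2c3 = 2.
Cage e needs product 24; hence r2c5 = 4.
Column 3 now contains 2, so r3c3 = 1.
The two cells of cage m must have product 12; hence r4c2 = 3.
Cage m needs two cells with product 12; hence r5c2 = 4.
Column 4 already has 2, which forces r6c4 = 3.
Column 1 now contains 3; hence r1c1 = 6.
Column 2 already has 3, so r1c2 = 5.
The 3 cells of cage a must have product 90, so r1c3 = 3.
Column 5 now contains 4, which forces r1c5 = 1.
Cage c has product 8, so r1c6 = 4.
The 4 cells of cage k must have product 90, which forces r4c5 = 6.
6 is placed in row 4, leaving r4c6 = 2.
4 is placed in row 5; hence r5c1 = 2.
Cage k has product 90; hence r5c5 = 3.
2 is placed in column 6, which forces r5c6 = 6.
Cage j's pair has product 8, leaving r6c1 = 4.
Cage l needs product 180, so r6c2 = 2.
The 4 cells of cage k must have product 90; hence r6c5 = 5.
Cage k needs product 90, which forces r6c6 = 1.
3 is placed in column 5, which forces r3c5 = 2.
2 is placed in column 6, which forces r3c6 = 3.
Row 5 now contains 6, so r5c3 = 5.
Row 6 now contains 5; hence r6c3 = 6.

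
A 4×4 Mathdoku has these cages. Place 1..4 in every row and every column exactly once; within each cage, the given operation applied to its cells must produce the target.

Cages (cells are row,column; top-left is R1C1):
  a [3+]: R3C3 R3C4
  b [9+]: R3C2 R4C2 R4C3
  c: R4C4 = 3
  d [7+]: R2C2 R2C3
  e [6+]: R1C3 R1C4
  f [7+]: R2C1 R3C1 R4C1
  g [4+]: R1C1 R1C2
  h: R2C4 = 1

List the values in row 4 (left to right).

Cage h is given, leaving R2C4 = 1.
Column 4 now contains 1, leaving R3C4 = 2.
Cage c is a single given cell; hence R4C4 = 3.
Cage e needs two cells with sum 6, so R1C3 = 2.
Column 4 already has 2, leaving R1C4 = 4.
Row 3 now contains 2; hence R3C3 = 1.
Column 3 already has 2; hence R4C3 = 4.
Cage f needs sum 7; hence R2C1 = 2.
The two cells of cage d must have sum 7, so R2C2 = 4.
Column 3 now contains 4, which forces R2C3 = 3.
Row 3 already has 1, so R3C1 = 4.
Column 2 now contains 4; hence R3C2 = 3.
The 3 cells of cage f must have sum 7, which forces R4C1 = 1.
Row 4 now contains 1, which forces R4C2 = 2.
Column 1 already has 1, which forces R1C1 = 3.
3 is placed in column 2, leaving R1C2 = 1.
Completed grid: 3 1 2 4 / 2 4 3 1 / 4 3 1 2 / 1 2 4 3.

1 2 4 3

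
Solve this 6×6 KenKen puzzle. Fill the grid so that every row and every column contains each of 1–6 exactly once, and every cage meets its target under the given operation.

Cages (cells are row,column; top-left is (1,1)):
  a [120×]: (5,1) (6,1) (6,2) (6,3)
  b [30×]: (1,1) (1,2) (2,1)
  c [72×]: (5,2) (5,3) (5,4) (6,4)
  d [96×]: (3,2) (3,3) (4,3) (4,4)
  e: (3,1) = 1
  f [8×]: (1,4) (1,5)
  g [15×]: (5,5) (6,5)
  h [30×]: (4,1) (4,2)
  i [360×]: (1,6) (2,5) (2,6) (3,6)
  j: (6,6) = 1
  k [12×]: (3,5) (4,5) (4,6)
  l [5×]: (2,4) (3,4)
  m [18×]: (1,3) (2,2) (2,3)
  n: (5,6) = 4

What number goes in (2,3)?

Cage e is given, which forces (3,1) = 1.
Row 3 now contains 1, leaving (3,4) = 5.
Cage n is a single given cell, which forces (5,6) = 4.
Cage j is a single given cell, so (6,6) = 1.
Column 4 already has 5, so (2,4) = 1.
Row 2 needs a 4, and only (2,5) is open for it.
Cage f needs two cells with product 8, leaving (1,4) = 4.
Column 5 already has 4, so (1,5) = 2.
Column 5 already has 2, leaving (3,5) = 6.
Row 3 now contains 6, which forces (3,6) = 3.
Cage k needs product 12; hence (4,5) = 1.
Cage k has product 12, which forces (4,6) = 2.
Cage d needs product 96, so (3,2) = 4.
Cage d needs product 96, so (3,3) = 2.
Cage d has product 96, so (4,3) = 4.
Cage d has product 96, so (4,4) = 3.
Cage m needs product 18; hence (1,3) = 1.
The 3 cells of cage b must have product 30, which forces (2,1) = 2.
The 4 cells of cage a must have product 120, so (6,1) = 4.
Cage a needs product 120, which forces (6,2) = 2.
Row 6 now contains 2; hence (6,4) = 6.
Column 2 now contains 2, so (5,2) = 1.
The 4 cells of cage c must have product 72, so (5,3) = 6.
Column 4 already has 6, so (5,4) = 2.
Cage m needs product 18, so (2,2) = 6.
6 is placed in column 3; hence (2,3) = 3.
Row 2 already has 6, so (2,6) = 5.
Column 2 already has 6; hence (4,2) = 5.
Column 3 already has 3; hence (6,3) = 5.
5 is placed in row 6, leaving (6,5) = 3.
Cage b needs product 30, leaving (1,1) = 5.
5 is placed in column 2, which forces (1,2) = 3.
Column 6 now contains 5, leaving (1,6) = 6.
Row 4 already has 5, leaving (4,1) = 6.
The 4 cells of cage a must have product 120, leaving (5,1) = 3.
Column 5 already has 3, leaving (5,5) = 5.
Completed grid: 5 3 1 4 2 6 / 2 6 3 1 4 5 / 1 4 2 5 6 3 / 6 5 4 3 1 2 / 3 1 6 2 5 4 / 4 2 5 6 3 1.

3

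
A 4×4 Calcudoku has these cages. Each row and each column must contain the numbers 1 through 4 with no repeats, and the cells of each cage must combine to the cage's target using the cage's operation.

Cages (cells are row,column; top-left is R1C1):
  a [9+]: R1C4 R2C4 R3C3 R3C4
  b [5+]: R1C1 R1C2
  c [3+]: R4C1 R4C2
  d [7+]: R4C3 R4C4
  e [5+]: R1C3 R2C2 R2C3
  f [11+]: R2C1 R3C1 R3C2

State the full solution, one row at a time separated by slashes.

Cage f needs sum 11; hence R2C1 = 4.
Cage f needs sum 11; hence R3C1 = 3.
The 3 cells of cage f must have sum 11, which forces R3C2 = 4.
Cage b's pair has sum 5, leaving R1C1 = 2.
Cage b's pair has sum 5, leaving R1C2 = 3.
Row 1 now contains 2, leaving R1C3 = 1.
The 4 cells of cage a must have sum 9, leaving R1C4 = 4.
Column 3 now contains 1, which forces R2C3 = 3.
Cage a has sum 9, which forces R2C4 = 2.
Cage a has sum 9; hence R3C3 = 2.
The 4 cells of cage a must have sum 9, so R3C4 = 1.
2 is placed in column 1, leaving R4C1 = 1.
Row 4 now contains 1, so R4C2 = 2.
Column 3 already has 3; hence R4C3 = 4.
Column 4 now contains 4; hence R4C4 = 3.
2 is placed in row 2, which forces R2C2 = 1.

2 3 1 4 / 4 1 3 2 / 3 4 2 1 / 1 2 4 3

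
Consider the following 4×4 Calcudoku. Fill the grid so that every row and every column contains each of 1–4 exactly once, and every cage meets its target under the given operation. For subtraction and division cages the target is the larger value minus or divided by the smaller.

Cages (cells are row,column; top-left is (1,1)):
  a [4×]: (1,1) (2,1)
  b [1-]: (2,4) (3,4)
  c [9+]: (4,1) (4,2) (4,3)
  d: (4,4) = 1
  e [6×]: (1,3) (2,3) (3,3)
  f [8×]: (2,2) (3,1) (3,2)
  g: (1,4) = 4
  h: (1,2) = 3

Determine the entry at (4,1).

3

Cage h is a single given cell, which forces (1,2) = 3.
Cage g is given, leaving (1,4) = 4.
D is a freebie, leaving (4,4) = 1.
4 is placed in row 1, so (1,1) = 1.
Row 1 already has 1, so (1,3) = 2.
Cage a needs two cells with product 4, leaving (2,1) = 4.
Column 1 already has 4, leaving (3,1) = 2.
Row 3 now contains 2, so (3,4) = 3.
Column 1 now contains 2; hence (4,1) = 3.
3 is placed in row 4, leaving (4,3) = 4.
The 3 cells of cage f must have product 8; hence (2,2) = 1.
Cage e needs product 6, which forces (2,3) = 3.
Column 4 now contains 3, so (2,4) = 2.
Cage f needs product 8; hence (3,2) = 4.
Row 3 now contains 3, so (3,3) = 1.
4 is placed in row 4, so (4,2) = 2.
Filled in: 1 3 2 4 / 4 1 3 2 / 2 4 1 3 / 3 2 4 1.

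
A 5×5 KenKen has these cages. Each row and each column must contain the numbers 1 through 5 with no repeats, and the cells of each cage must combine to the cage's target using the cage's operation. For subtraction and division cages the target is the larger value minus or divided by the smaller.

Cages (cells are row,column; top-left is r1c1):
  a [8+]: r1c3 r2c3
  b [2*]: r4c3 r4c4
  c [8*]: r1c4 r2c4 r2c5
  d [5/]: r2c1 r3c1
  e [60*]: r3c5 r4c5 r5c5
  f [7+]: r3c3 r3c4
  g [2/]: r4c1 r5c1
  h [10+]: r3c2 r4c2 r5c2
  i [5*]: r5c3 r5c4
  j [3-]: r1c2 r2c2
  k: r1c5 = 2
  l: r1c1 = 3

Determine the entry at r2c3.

L is a freebie, leaving r1c1 = 3.
Row 1 already has 3, so r1c3 = 5.
Cage k is a single given cell; hence r1c5 = 2.
Column 3 already has 5; hence r2c3 = 3.
Column 3 already has 5, leaving r5c3 = 1.
Row 5 already has 1; hence r5c4 = 5.
Cage c needs product 8, which forces r2c4 = 2.
Cage f's pair has sum 7; hence r3c3 = 4.
The two cells of cage f must have sum 7, leaving r3c4 = 3.
3 is placed in row 3, so r3c5 = 5.
Column 3 now contains 1; hence r4c3 = 2.
The two cells of cage b must have product 2, leaving r4c4 = 1.
Column 4 now contains 1, leaving r1c4 = 4.
Cage d needs two cells with quotient 5, leaving r2c1 = 5.
Cage c has product 8; hence r2c5 = 1.
5 is placed in row 3, leaving r3c1 = 1.
1 is placed in row 3, which forces r3c2 = 2.
Row 4 now contains 1, so r4c1 = 4.
Cage h has sum 10; hence r4c2 = 5.
Row 4 now contains 4, so r4c5 = 3.
Cage g's pair has quotient 2, leaving r5c1 = 2.
Column 5 already has 3, leaving r5c5 = 4.
4 is placed in row 1, so r1c2 = 1.
1 is placed in row 2, leaving r2c2 = 4.
Row 5 now contains 4; hence r5c2 = 3.
Filled in: 3 1 5 4 2 / 5 4 3 2 1 / 1 2 4 3 5 / 4 5 2 1 3 / 2 3 1 5 4.

3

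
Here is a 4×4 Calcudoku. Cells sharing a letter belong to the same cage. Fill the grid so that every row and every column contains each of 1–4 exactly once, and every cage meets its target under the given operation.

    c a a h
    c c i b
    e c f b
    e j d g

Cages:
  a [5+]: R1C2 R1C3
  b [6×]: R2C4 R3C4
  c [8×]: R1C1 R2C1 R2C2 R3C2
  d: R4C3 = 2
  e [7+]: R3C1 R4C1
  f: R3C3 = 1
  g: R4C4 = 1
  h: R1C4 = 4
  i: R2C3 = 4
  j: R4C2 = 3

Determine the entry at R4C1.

4

Cage h is given, leaving R1C4 = 4.
Cage i is given, leaving R2C3 = 4.
Cage f is a single given cell, leaving R3C3 = 1.
Cage j is given, leaving R4C2 = 3.
Cage d is a single given cell, so R4C3 = 2.
Cage g is a single given cell, leaving R4C4 = 1.
The 4 cells of cage c must have product 8, which forces R1C1 = 1.
Cage a's pair has sum 5, which forces R1C2 = 2.
2 is placed in column 3, so R1C3 = 3.
Cage c has product 8, so R2C1 = 2.
Cage c needs product 8, which forces R2C2 = 1.
2 is placed in row 2, leaving R2C4 = 3.
Cage e needs two cells with sum 7, so R3C1 = 3.
Cage c has product 8; hence R3C2 = 4.
Column 4 now contains 3, leaving R3C4 = 2.
Row 4 already has 3, so R4C1 = 4.
Filled in: 1 2 3 4 / 2 1 4 3 / 3 4 1 2 / 4 3 2 1.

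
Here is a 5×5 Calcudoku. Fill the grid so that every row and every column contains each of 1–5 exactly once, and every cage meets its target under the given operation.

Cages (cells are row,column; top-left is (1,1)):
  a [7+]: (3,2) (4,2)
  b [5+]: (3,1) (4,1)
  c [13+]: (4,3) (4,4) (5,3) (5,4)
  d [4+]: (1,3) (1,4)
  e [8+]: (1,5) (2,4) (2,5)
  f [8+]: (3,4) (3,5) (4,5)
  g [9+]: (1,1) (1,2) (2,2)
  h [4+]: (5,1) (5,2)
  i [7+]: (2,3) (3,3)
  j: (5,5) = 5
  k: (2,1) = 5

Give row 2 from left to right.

5 2 4 1 3

Cage k is given, which forces (2,1) = 5.
J is a freebie, so (5,5) = 5.
The only place for 5 in row 1 is (1,2).
Row 1 needs a 4, and only (1,5) is open for it.
In row 1, 2 can only go at (1,1), so (1,1) = 2.
Cage g needs sum 9; hence (2,2) = 2.
In row 2, 4 can only go at (2,3), so (2,3) = 4.
4 is placed in column 3, leaving (3,3) = 3.
3 is placed in column 3, leaving (1,3) = 1.
The two cells of cage d must have sum 4, leaving (1,4) = 3.
Column 4 already has 3; hence (2,4) = 1.
Row 2 now contains 1, leaving (2,5) = 3.
Row 3 already has 3, which forces (3,2) = 4.
Row 3 now contains 4, so (3,4) = 5.
The two cells of cage a must have sum 7, leaving (4,2) = 3.
Cage c has sum 13; hence (4,3) = 5.
Column 2 already has 3; hence (5,2) = 1.
Column 3 already has 1, which forces (5,3) = 2.
Column 4 already has 3; hence (5,4) = 4.
Row 3 now contains 4, which forces (3,1) = 1.
Row 3 now contains 1, so (3,5) = 2.
Cage b's pair has sum 5; hence (4,1) = 4.
Column 4 now contains 4, so (4,4) = 2.
Column 5 now contains 2, so (4,5) = 1.
Row 5 already has 1; hence (5,1) = 3.
Filled in: 2 5 1 3 4 / 5 2 4 1 3 / 1 4 3 5 2 / 4 3 5 2 1 / 3 1 2 4 5.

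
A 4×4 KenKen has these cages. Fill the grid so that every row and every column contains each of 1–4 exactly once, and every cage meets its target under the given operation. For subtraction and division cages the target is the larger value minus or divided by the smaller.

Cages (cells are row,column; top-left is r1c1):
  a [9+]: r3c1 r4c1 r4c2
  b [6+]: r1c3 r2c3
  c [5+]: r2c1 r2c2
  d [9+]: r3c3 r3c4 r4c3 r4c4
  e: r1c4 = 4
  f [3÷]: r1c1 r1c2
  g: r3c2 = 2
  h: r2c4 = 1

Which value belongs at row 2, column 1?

E is a freebie, leaving r1c4 = 4.
Cage h is given; hence r2c4 = 1.
Cage g is given, leaving r3c2 = 2.
Row 3 now contains 2; hence r3c4 = 3.
Column 4 now contains 3, so r4c4 = 2.
4 is placed in row 1, so r1c3 = 2.
Cage c's pair has sum 5, so r2c1 = 2.
Cage c needs two cells with sum 5, which forces r2c2 = 3.
The two cells of cage b must have sum 6; hence r2c3 = 4.
Row 3 already has 3, which forces r3c1 = 4.
The 4 cells of cage d must have sum 9, leaving r3c3 = 1.
Cage a has sum 9, leaving r4c1 = 1.
Cage a needs sum 9, which forces r4c2 = 4.
Cage d has sum 9, so r4c3 = 3.
Column 1 already has 1, so r1c1 = 3.
3 is placed in column 2; hence r1c2 = 1.
The full grid is 3 1 2 4 / 2 3 4 1 / 4 2 1 3 / 1 4 3 2.

2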